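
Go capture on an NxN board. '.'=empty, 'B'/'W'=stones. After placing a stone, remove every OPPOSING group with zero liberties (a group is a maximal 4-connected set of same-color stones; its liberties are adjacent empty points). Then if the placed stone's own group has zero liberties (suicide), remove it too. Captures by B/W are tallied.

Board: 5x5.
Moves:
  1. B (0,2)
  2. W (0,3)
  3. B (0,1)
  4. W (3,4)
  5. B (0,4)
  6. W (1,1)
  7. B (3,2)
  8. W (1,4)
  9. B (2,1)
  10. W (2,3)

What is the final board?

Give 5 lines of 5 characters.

Move 1: B@(0,2) -> caps B=0 W=0
Move 2: W@(0,3) -> caps B=0 W=0
Move 3: B@(0,1) -> caps B=0 W=0
Move 4: W@(3,4) -> caps B=0 W=0
Move 5: B@(0,4) -> caps B=0 W=0
Move 6: W@(1,1) -> caps B=0 W=0
Move 7: B@(3,2) -> caps B=0 W=0
Move 8: W@(1,4) -> caps B=0 W=1
Move 9: B@(2,1) -> caps B=0 W=1
Move 10: W@(2,3) -> caps B=0 W=1

Answer: .BBW.
.W..W
.B.W.
..B.W
.....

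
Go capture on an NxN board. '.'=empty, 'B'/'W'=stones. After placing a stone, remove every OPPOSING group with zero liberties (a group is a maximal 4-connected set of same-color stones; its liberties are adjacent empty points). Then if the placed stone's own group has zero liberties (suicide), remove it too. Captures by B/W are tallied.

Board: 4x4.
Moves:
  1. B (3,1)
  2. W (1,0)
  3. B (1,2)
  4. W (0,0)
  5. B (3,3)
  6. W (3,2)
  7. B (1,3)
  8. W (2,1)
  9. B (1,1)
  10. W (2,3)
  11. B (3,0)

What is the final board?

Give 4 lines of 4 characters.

Move 1: B@(3,1) -> caps B=0 W=0
Move 2: W@(1,0) -> caps B=0 W=0
Move 3: B@(1,2) -> caps B=0 W=0
Move 4: W@(0,0) -> caps B=0 W=0
Move 5: B@(3,3) -> caps B=0 W=0
Move 6: W@(3,2) -> caps B=0 W=0
Move 7: B@(1,3) -> caps B=0 W=0
Move 8: W@(2,1) -> caps B=0 W=0
Move 9: B@(1,1) -> caps B=0 W=0
Move 10: W@(2,3) -> caps B=0 W=1
Move 11: B@(3,0) -> caps B=0 W=1

Answer: W...
WBBB
.W.W
BBW.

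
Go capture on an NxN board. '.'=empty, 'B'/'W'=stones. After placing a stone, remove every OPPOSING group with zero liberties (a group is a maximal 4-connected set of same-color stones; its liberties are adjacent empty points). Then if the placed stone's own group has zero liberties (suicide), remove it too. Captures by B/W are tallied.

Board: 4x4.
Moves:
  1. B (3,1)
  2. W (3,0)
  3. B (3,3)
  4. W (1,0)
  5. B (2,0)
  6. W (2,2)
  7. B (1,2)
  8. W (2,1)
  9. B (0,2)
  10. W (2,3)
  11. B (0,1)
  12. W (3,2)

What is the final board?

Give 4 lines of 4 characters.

Answer: .BB.
W.B.
BWWW
.BW.

Derivation:
Move 1: B@(3,1) -> caps B=0 W=0
Move 2: W@(3,0) -> caps B=0 W=0
Move 3: B@(3,3) -> caps B=0 W=0
Move 4: W@(1,0) -> caps B=0 W=0
Move 5: B@(2,0) -> caps B=1 W=0
Move 6: W@(2,2) -> caps B=1 W=0
Move 7: B@(1,2) -> caps B=1 W=0
Move 8: W@(2,1) -> caps B=1 W=0
Move 9: B@(0,2) -> caps B=1 W=0
Move 10: W@(2,3) -> caps B=1 W=0
Move 11: B@(0,1) -> caps B=1 W=0
Move 12: W@(3,2) -> caps B=1 W=1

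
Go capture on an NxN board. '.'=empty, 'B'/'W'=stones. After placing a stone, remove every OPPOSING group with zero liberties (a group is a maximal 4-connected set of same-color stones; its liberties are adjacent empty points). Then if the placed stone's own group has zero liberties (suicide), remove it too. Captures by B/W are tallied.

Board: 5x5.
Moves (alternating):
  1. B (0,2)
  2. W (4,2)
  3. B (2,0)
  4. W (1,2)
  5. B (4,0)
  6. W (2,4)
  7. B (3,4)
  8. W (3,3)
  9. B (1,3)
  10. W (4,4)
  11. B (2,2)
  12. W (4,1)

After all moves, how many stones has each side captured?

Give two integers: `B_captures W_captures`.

Answer: 0 1

Derivation:
Move 1: B@(0,2) -> caps B=0 W=0
Move 2: W@(4,2) -> caps B=0 W=0
Move 3: B@(2,0) -> caps B=0 W=0
Move 4: W@(1,2) -> caps B=0 W=0
Move 5: B@(4,0) -> caps B=0 W=0
Move 6: W@(2,4) -> caps B=0 W=0
Move 7: B@(3,4) -> caps B=0 W=0
Move 8: W@(3,3) -> caps B=0 W=0
Move 9: B@(1,3) -> caps B=0 W=0
Move 10: W@(4,4) -> caps B=0 W=1
Move 11: B@(2,2) -> caps B=0 W=1
Move 12: W@(4,1) -> caps B=0 W=1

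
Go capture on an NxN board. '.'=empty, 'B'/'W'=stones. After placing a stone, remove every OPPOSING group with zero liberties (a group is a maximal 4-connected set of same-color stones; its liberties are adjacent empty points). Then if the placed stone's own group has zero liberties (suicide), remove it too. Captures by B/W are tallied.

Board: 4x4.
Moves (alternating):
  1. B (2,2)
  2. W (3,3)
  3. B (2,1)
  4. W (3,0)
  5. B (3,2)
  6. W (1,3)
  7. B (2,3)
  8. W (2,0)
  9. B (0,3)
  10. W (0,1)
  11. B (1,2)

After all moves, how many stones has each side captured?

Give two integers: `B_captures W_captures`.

Move 1: B@(2,2) -> caps B=0 W=0
Move 2: W@(3,3) -> caps B=0 W=0
Move 3: B@(2,1) -> caps B=0 W=0
Move 4: W@(3,0) -> caps B=0 W=0
Move 5: B@(3,2) -> caps B=0 W=0
Move 6: W@(1,3) -> caps B=0 W=0
Move 7: B@(2,3) -> caps B=1 W=0
Move 8: W@(2,0) -> caps B=1 W=0
Move 9: B@(0,3) -> caps B=1 W=0
Move 10: W@(0,1) -> caps B=1 W=0
Move 11: B@(1,2) -> caps B=2 W=0

Answer: 2 0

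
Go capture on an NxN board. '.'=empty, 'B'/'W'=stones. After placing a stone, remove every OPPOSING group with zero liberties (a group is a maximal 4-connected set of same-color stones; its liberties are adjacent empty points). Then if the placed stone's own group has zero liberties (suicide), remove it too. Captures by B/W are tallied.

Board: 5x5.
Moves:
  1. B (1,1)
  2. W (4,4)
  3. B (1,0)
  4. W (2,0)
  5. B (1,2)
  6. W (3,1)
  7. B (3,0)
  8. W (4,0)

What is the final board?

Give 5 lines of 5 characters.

Move 1: B@(1,1) -> caps B=0 W=0
Move 2: W@(4,4) -> caps B=0 W=0
Move 3: B@(1,0) -> caps B=0 W=0
Move 4: W@(2,0) -> caps B=0 W=0
Move 5: B@(1,2) -> caps B=0 W=0
Move 6: W@(3,1) -> caps B=0 W=0
Move 7: B@(3,0) -> caps B=0 W=0
Move 8: W@(4,0) -> caps B=0 W=1

Answer: .....
BBB..
W....
.W...
W...W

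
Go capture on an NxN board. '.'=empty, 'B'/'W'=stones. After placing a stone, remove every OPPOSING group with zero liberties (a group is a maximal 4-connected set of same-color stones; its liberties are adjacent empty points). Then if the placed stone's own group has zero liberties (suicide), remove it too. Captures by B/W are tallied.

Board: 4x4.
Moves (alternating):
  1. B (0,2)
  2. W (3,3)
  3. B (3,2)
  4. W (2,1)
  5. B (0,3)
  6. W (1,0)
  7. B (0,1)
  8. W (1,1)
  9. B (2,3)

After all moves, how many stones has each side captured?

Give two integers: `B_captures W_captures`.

Move 1: B@(0,2) -> caps B=0 W=0
Move 2: W@(3,3) -> caps B=0 W=0
Move 3: B@(3,2) -> caps B=0 W=0
Move 4: W@(2,1) -> caps B=0 W=0
Move 5: B@(0,3) -> caps B=0 W=0
Move 6: W@(1,0) -> caps B=0 W=0
Move 7: B@(0,1) -> caps B=0 W=0
Move 8: W@(1,1) -> caps B=0 W=0
Move 9: B@(2,3) -> caps B=1 W=0

Answer: 1 0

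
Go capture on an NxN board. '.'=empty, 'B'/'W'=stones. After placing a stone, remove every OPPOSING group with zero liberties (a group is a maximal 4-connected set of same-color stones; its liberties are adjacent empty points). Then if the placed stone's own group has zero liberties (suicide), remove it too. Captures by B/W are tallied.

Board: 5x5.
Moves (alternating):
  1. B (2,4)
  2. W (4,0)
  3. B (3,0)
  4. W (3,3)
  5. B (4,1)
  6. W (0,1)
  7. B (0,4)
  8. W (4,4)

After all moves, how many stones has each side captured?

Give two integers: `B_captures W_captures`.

Move 1: B@(2,4) -> caps B=0 W=0
Move 2: W@(4,0) -> caps B=0 W=0
Move 3: B@(3,0) -> caps B=0 W=0
Move 4: W@(3,3) -> caps B=0 W=0
Move 5: B@(4,1) -> caps B=1 W=0
Move 6: W@(0,1) -> caps B=1 W=0
Move 7: B@(0,4) -> caps B=1 W=0
Move 8: W@(4,4) -> caps B=1 W=0

Answer: 1 0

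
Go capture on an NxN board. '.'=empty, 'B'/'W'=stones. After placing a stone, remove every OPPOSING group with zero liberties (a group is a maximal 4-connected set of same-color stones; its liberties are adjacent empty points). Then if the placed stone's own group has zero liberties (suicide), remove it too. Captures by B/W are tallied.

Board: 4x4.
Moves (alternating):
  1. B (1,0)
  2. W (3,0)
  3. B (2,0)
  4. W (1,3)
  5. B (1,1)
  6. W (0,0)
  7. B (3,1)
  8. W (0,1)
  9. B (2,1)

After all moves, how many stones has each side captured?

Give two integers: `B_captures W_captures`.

Answer: 1 0

Derivation:
Move 1: B@(1,0) -> caps B=0 W=0
Move 2: W@(3,0) -> caps B=0 W=0
Move 3: B@(2,0) -> caps B=0 W=0
Move 4: W@(1,3) -> caps B=0 W=0
Move 5: B@(1,1) -> caps B=0 W=0
Move 6: W@(0,0) -> caps B=0 W=0
Move 7: B@(3,1) -> caps B=1 W=0
Move 8: W@(0,1) -> caps B=1 W=0
Move 9: B@(2,1) -> caps B=1 W=0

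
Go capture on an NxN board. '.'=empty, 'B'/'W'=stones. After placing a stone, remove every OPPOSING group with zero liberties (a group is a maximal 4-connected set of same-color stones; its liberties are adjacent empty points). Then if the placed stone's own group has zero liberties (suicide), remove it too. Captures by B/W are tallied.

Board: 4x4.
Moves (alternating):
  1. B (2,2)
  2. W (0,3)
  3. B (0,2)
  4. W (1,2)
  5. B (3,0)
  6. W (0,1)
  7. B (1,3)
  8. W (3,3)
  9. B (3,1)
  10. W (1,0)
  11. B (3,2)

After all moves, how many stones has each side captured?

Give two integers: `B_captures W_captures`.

Move 1: B@(2,2) -> caps B=0 W=0
Move 2: W@(0,3) -> caps B=0 W=0
Move 3: B@(0,2) -> caps B=0 W=0
Move 4: W@(1,2) -> caps B=0 W=0
Move 5: B@(3,0) -> caps B=0 W=0
Move 6: W@(0,1) -> caps B=0 W=1
Move 7: B@(1,3) -> caps B=0 W=1
Move 8: W@(3,3) -> caps B=0 W=1
Move 9: B@(3,1) -> caps B=0 W=1
Move 10: W@(1,0) -> caps B=0 W=1
Move 11: B@(3,2) -> caps B=0 W=1

Answer: 0 1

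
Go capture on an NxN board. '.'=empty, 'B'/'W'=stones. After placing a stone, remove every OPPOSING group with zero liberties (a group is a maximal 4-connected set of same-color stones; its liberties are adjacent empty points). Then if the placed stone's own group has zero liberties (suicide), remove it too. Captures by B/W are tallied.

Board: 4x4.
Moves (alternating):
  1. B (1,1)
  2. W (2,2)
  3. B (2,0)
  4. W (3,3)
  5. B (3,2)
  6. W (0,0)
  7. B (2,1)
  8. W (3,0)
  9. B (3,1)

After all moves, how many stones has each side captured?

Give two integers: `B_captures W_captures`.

Answer: 1 0

Derivation:
Move 1: B@(1,1) -> caps B=0 W=0
Move 2: W@(2,2) -> caps B=0 W=0
Move 3: B@(2,0) -> caps B=0 W=0
Move 4: W@(3,3) -> caps B=0 W=0
Move 5: B@(3,2) -> caps B=0 W=0
Move 6: W@(0,0) -> caps B=0 W=0
Move 7: B@(2,1) -> caps B=0 W=0
Move 8: W@(3,0) -> caps B=0 W=0
Move 9: B@(3,1) -> caps B=1 W=0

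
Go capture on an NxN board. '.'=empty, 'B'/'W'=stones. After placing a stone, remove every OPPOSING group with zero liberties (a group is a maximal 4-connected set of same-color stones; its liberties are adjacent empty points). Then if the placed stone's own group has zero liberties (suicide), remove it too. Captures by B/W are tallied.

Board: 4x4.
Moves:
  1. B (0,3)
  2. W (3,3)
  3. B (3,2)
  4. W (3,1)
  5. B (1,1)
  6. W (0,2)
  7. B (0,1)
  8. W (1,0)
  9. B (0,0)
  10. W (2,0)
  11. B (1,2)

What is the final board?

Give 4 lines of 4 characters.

Move 1: B@(0,3) -> caps B=0 W=0
Move 2: W@(3,3) -> caps B=0 W=0
Move 3: B@(3,2) -> caps B=0 W=0
Move 4: W@(3,1) -> caps B=0 W=0
Move 5: B@(1,1) -> caps B=0 W=0
Move 6: W@(0,2) -> caps B=0 W=0
Move 7: B@(0,1) -> caps B=0 W=0
Move 8: W@(1,0) -> caps B=0 W=0
Move 9: B@(0,0) -> caps B=0 W=0
Move 10: W@(2,0) -> caps B=0 W=0
Move 11: B@(1,2) -> caps B=1 W=0

Answer: BB.B
WBB.
W...
.WBW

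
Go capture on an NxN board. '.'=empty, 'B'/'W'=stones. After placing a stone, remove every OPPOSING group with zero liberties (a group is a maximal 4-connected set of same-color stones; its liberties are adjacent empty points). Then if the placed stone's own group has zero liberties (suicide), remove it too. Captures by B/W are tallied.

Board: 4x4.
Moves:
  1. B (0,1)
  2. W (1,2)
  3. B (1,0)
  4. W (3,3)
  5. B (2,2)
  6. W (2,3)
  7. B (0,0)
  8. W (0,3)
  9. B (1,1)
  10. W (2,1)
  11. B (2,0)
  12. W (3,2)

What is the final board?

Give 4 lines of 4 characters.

Answer: BB.W
BBW.
BW.W
..WW

Derivation:
Move 1: B@(0,1) -> caps B=0 W=0
Move 2: W@(1,2) -> caps B=0 W=0
Move 3: B@(1,0) -> caps B=0 W=0
Move 4: W@(3,3) -> caps B=0 W=0
Move 5: B@(2,2) -> caps B=0 W=0
Move 6: W@(2,3) -> caps B=0 W=0
Move 7: B@(0,0) -> caps B=0 W=0
Move 8: W@(0,3) -> caps B=0 W=0
Move 9: B@(1,1) -> caps B=0 W=0
Move 10: W@(2,1) -> caps B=0 W=0
Move 11: B@(2,0) -> caps B=0 W=0
Move 12: W@(3,2) -> caps B=0 W=1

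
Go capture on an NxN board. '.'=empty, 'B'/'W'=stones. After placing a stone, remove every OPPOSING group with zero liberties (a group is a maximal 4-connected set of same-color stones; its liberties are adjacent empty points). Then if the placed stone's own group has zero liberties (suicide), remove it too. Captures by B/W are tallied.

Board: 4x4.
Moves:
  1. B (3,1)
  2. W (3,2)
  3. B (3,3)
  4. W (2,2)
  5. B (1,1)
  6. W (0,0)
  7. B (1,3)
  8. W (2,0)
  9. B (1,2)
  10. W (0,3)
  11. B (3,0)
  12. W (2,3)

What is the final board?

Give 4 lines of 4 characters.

Answer: W..W
.BBB
W.WW
BBW.

Derivation:
Move 1: B@(3,1) -> caps B=0 W=0
Move 2: W@(3,2) -> caps B=0 W=0
Move 3: B@(3,3) -> caps B=0 W=0
Move 4: W@(2,2) -> caps B=0 W=0
Move 5: B@(1,1) -> caps B=0 W=0
Move 6: W@(0,0) -> caps B=0 W=0
Move 7: B@(1,3) -> caps B=0 W=0
Move 8: W@(2,0) -> caps B=0 W=0
Move 9: B@(1,2) -> caps B=0 W=0
Move 10: W@(0,3) -> caps B=0 W=0
Move 11: B@(3,0) -> caps B=0 W=0
Move 12: W@(2,3) -> caps B=0 W=1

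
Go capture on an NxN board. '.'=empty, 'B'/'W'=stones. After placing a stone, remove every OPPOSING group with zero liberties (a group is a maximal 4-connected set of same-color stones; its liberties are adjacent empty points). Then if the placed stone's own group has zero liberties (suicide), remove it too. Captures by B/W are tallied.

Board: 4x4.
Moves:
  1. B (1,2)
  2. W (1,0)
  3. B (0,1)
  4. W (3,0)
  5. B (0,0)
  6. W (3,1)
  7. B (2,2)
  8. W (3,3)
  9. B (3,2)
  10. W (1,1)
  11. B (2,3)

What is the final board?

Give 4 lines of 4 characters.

Answer: BB..
WWB.
..BB
WWB.

Derivation:
Move 1: B@(1,2) -> caps B=0 W=0
Move 2: W@(1,0) -> caps B=0 W=0
Move 3: B@(0,1) -> caps B=0 W=0
Move 4: W@(3,0) -> caps B=0 W=0
Move 5: B@(0,0) -> caps B=0 W=0
Move 6: W@(3,1) -> caps B=0 W=0
Move 7: B@(2,2) -> caps B=0 W=0
Move 8: W@(3,3) -> caps B=0 W=0
Move 9: B@(3,2) -> caps B=0 W=0
Move 10: W@(1,1) -> caps B=0 W=0
Move 11: B@(2,3) -> caps B=1 W=0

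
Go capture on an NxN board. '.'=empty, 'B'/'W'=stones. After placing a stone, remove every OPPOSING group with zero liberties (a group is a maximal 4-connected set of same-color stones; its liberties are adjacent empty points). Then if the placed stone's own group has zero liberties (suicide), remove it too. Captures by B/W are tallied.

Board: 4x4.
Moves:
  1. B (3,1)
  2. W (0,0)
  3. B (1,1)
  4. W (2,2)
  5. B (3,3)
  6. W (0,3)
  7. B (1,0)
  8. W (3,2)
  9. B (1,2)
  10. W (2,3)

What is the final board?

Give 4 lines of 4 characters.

Move 1: B@(3,1) -> caps B=0 W=0
Move 2: W@(0,0) -> caps B=0 W=0
Move 3: B@(1,1) -> caps B=0 W=0
Move 4: W@(2,2) -> caps B=0 W=0
Move 5: B@(3,3) -> caps B=0 W=0
Move 6: W@(0,3) -> caps B=0 W=0
Move 7: B@(1,0) -> caps B=0 W=0
Move 8: W@(3,2) -> caps B=0 W=0
Move 9: B@(1,2) -> caps B=0 W=0
Move 10: W@(2,3) -> caps B=0 W=1

Answer: W..W
BBB.
..WW
.BW.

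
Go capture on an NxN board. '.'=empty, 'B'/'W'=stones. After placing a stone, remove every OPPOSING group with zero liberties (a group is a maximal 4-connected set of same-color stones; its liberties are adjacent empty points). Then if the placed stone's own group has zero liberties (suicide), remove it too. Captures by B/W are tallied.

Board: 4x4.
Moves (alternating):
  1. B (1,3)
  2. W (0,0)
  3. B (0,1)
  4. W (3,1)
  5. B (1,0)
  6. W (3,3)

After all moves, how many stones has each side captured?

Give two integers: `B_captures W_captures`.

Answer: 1 0

Derivation:
Move 1: B@(1,3) -> caps B=0 W=0
Move 2: W@(0,0) -> caps B=0 W=0
Move 3: B@(0,1) -> caps B=0 W=0
Move 4: W@(3,1) -> caps B=0 W=0
Move 5: B@(1,0) -> caps B=1 W=0
Move 6: W@(3,3) -> caps B=1 W=0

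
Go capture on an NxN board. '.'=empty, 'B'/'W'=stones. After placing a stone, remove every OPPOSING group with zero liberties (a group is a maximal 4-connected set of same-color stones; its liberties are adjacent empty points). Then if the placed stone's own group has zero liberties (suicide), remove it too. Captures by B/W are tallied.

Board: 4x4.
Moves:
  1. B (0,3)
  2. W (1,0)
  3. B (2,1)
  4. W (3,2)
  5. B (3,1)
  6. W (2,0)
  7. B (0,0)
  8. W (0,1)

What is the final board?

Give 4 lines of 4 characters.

Move 1: B@(0,3) -> caps B=0 W=0
Move 2: W@(1,0) -> caps B=0 W=0
Move 3: B@(2,1) -> caps B=0 W=0
Move 4: W@(3,2) -> caps B=0 W=0
Move 5: B@(3,1) -> caps B=0 W=0
Move 6: W@(2,0) -> caps B=0 W=0
Move 7: B@(0,0) -> caps B=0 W=0
Move 8: W@(0,1) -> caps B=0 W=1

Answer: .W.B
W...
WB..
.BW.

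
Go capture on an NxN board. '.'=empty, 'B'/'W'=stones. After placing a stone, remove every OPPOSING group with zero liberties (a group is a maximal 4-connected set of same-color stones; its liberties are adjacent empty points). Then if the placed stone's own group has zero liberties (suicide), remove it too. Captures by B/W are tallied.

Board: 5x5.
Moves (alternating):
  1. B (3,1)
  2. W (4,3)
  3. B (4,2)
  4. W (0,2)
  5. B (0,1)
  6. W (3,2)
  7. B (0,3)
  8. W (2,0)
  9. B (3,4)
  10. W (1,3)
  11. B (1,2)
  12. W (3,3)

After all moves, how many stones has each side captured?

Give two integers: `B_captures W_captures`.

Move 1: B@(3,1) -> caps B=0 W=0
Move 2: W@(4,3) -> caps B=0 W=0
Move 3: B@(4,2) -> caps B=0 W=0
Move 4: W@(0,2) -> caps B=0 W=0
Move 5: B@(0,1) -> caps B=0 W=0
Move 6: W@(3,2) -> caps B=0 W=0
Move 7: B@(0,3) -> caps B=0 W=0
Move 8: W@(2,0) -> caps B=0 W=0
Move 9: B@(3,4) -> caps B=0 W=0
Move 10: W@(1,3) -> caps B=0 W=0
Move 11: B@(1,2) -> caps B=1 W=0
Move 12: W@(3,3) -> caps B=1 W=0

Answer: 1 0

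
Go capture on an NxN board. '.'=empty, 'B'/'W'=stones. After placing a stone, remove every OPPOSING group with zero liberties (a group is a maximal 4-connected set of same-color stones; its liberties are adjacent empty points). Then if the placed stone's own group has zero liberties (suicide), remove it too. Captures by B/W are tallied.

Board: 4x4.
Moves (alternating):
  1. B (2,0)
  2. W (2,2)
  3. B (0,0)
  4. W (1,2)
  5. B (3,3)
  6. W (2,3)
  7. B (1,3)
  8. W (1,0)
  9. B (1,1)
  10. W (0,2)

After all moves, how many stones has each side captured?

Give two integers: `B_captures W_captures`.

Answer: 1 0

Derivation:
Move 1: B@(2,0) -> caps B=0 W=0
Move 2: W@(2,2) -> caps B=0 W=0
Move 3: B@(0,0) -> caps B=0 W=0
Move 4: W@(1,2) -> caps B=0 W=0
Move 5: B@(3,3) -> caps B=0 W=0
Move 6: W@(2,3) -> caps B=0 W=0
Move 7: B@(1,3) -> caps B=0 W=0
Move 8: W@(1,0) -> caps B=0 W=0
Move 9: B@(1,1) -> caps B=1 W=0
Move 10: W@(0,2) -> caps B=1 W=0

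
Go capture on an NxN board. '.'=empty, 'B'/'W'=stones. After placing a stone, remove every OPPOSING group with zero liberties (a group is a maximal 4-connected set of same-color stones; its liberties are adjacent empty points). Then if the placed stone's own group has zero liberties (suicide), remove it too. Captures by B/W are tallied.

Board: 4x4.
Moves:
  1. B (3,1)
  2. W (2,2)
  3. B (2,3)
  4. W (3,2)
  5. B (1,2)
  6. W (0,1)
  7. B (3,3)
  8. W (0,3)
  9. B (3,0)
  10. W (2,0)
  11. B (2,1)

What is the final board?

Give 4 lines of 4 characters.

Move 1: B@(3,1) -> caps B=0 W=0
Move 2: W@(2,2) -> caps B=0 W=0
Move 3: B@(2,3) -> caps B=0 W=0
Move 4: W@(3,2) -> caps B=0 W=0
Move 5: B@(1,2) -> caps B=0 W=0
Move 6: W@(0,1) -> caps B=0 W=0
Move 7: B@(3,3) -> caps B=0 W=0
Move 8: W@(0,3) -> caps B=0 W=0
Move 9: B@(3,0) -> caps B=0 W=0
Move 10: W@(2,0) -> caps B=0 W=0
Move 11: B@(2,1) -> caps B=2 W=0

Answer: .W.W
..B.
WB.B
BB.B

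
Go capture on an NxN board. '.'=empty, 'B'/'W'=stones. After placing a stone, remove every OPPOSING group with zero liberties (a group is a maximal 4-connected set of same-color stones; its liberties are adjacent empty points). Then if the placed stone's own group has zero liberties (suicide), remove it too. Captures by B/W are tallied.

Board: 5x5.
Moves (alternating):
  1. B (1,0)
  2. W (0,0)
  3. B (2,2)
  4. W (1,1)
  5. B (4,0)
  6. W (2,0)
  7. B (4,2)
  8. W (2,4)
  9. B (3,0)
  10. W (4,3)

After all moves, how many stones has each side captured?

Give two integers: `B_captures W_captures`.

Move 1: B@(1,0) -> caps B=0 W=0
Move 2: W@(0,0) -> caps B=0 W=0
Move 3: B@(2,2) -> caps B=0 W=0
Move 4: W@(1,1) -> caps B=0 W=0
Move 5: B@(4,0) -> caps B=0 W=0
Move 6: W@(2,0) -> caps B=0 W=1
Move 7: B@(4,2) -> caps B=0 W=1
Move 8: W@(2,4) -> caps B=0 W=1
Move 9: B@(3,0) -> caps B=0 W=1
Move 10: W@(4,3) -> caps B=0 W=1

Answer: 0 1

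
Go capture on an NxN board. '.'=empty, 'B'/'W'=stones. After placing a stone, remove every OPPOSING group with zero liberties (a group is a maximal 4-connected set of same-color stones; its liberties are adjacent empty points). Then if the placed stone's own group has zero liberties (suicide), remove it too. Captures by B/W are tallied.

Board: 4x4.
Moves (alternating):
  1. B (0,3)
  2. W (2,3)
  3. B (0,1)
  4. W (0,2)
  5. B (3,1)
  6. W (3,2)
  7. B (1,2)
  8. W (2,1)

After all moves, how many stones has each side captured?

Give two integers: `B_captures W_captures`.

Answer: 1 0

Derivation:
Move 1: B@(0,3) -> caps B=0 W=0
Move 2: W@(2,3) -> caps B=0 W=0
Move 3: B@(0,1) -> caps B=0 W=0
Move 4: W@(0,2) -> caps B=0 W=0
Move 5: B@(3,1) -> caps B=0 W=0
Move 6: W@(3,2) -> caps B=0 W=0
Move 7: B@(1,2) -> caps B=1 W=0
Move 8: W@(2,1) -> caps B=1 W=0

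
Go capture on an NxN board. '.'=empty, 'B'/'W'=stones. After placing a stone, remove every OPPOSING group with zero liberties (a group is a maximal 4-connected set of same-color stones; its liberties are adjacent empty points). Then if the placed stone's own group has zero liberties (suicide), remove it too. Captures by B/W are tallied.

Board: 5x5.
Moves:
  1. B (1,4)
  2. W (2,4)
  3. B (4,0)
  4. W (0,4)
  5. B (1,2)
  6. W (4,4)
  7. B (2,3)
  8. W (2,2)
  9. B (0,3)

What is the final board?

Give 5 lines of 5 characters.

Answer: ...B.
..B.B
..WBW
.....
B...W

Derivation:
Move 1: B@(1,4) -> caps B=0 W=0
Move 2: W@(2,4) -> caps B=0 W=0
Move 3: B@(4,0) -> caps B=0 W=0
Move 4: W@(0,4) -> caps B=0 W=0
Move 5: B@(1,2) -> caps B=0 W=0
Move 6: W@(4,4) -> caps B=0 W=0
Move 7: B@(2,3) -> caps B=0 W=0
Move 8: W@(2,2) -> caps B=0 W=0
Move 9: B@(0,3) -> caps B=1 W=0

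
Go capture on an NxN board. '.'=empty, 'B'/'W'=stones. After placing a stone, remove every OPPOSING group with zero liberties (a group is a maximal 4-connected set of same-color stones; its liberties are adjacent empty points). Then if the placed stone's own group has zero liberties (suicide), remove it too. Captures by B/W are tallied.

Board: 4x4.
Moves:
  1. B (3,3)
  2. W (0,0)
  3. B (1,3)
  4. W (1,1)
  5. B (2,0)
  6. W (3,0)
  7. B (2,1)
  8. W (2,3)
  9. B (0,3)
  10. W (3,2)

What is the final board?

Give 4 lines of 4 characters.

Answer: W..B
.W.B
BB.W
W.W.

Derivation:
Move 1: B@(3,3) -> caps B=0 W=0
Move 2: W@(0,0) -> caps B=0 W=0
Move 3: B@(1,3) -> caps B=0 W=0
Move 4: W@(1,1) -> caps B=0 W=0
Move 5: B@(2,0) -> caps B=0 W=0
Move 6: W@(3,0) -> caps B=0 W=0
Move 7: B@(2,1) -> caps B=0 W=0
Move 8: W@(2,3) -> caps B=0 W=0
Move 9: B@(0,3) -> caps B=0 W=0
Move 10: W@(3,2) -> caps B=0 W=1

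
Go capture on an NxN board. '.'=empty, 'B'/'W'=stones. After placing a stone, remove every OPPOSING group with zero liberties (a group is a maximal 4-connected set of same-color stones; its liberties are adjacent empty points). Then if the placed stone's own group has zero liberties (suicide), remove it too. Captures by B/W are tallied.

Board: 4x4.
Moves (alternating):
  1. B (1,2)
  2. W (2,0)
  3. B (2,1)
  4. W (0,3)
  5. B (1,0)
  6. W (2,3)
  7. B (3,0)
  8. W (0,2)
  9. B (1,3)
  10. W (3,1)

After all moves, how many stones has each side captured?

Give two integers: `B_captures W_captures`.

Answer: 1 0

Derivation:
Move 1: B@(1,2) -> caps B=0 W=0
Move 2: W@(2,0) -> caps B=0 W=0
Move 3: B@(2,1) -> caps B=0 W=0
Move 4: W@(0,3) -> caps B=0 W=0
Move 5: B@(1,0) -> caps B=0 W=0
Move 6: W@(2,3) -> caps B=0 W=0
Move 7: B@(3,0) -> caps B=1 W=0
Move 8: W@(0,2) -> caps B=1 W=0
Move 9: B@(1,3) -> caps B=1 W=0
Move 10: W@(3,1) -> caps B=1 W=0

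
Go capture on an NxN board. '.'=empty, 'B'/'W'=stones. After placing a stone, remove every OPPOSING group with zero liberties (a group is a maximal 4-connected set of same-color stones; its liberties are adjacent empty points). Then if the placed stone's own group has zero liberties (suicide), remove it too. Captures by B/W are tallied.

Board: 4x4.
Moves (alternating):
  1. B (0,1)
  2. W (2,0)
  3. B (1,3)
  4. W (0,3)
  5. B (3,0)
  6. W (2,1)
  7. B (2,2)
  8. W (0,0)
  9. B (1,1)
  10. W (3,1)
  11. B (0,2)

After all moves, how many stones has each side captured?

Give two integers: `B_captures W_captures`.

Move 1: B@(0,1) -> caps B=0 W=0
Move 2: W@(2,0) -> caps B=0 W=0
Move 3: B@(1,3) -> caps B=0 W=0
Move 4: W@(0,3) -> caps B=0 W=0
Move 5: B@(3,0) -> caps B=0 W=0
Move 6: W@(2,1) -> caps B=0 W=0
Move 7: B@(2,2) -> caps B=0 W=0
Move 8: W@(0,0) -> caps B=0 W=0
Move 9: B@(1,1) -> caps B=0 W=0
Move 10: W@(3,1) -> caps B=0 W=1
Move 11: B@(0,2) -> caps B=1 W=1

Answer: 1 1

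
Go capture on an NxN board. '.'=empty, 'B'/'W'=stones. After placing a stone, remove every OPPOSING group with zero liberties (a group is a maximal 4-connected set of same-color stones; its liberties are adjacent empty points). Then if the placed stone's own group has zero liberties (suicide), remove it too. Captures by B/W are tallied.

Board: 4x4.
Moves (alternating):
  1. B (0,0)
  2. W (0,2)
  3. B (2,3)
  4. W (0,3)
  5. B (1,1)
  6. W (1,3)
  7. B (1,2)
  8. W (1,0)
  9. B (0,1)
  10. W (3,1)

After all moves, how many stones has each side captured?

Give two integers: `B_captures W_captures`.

Answer: 3 0

Derivation:
Move 1: B@(0,0) -> caps B=0 W=0
Move 2: W@(0,2) -> caps B=0 W=0
Move 3: B@(2,3) -> caps B=0 W=0
Move 4: W@(0,3) -> caps B=0 W=0
Move 5: B@(1,1) -> caps B=0 W=0
Move 6: W@(1,3) -> caps B=0 W=0
Move 7: B@(1,2) -> caps B=0 W=0
Move 8: W@(1,0) -> caps B=0 W=0
Move 9: B@(0,1) -> caps B=3 W=0
Move 10: W@(3,1) -> caps B=3 W=0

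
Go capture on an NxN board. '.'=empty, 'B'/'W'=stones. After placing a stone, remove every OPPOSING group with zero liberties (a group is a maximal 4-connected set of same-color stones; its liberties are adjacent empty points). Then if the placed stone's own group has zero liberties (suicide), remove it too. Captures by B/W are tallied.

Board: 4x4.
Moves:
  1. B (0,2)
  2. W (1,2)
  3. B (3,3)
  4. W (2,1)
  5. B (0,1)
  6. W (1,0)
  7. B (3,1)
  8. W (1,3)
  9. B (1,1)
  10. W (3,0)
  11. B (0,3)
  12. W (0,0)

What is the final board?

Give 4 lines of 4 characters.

Answer: W...
W.WW
.W..
WB.B

Derivation:
Move 1: B@(0,2) -> caps B=0 W=0
Move 2: W@(1,2) -> caps B=0 W=0
Move 3: B@(3,3) -> caps B=0 W=0
Move 4: W@(2,1) -> caps B=0 W=0
Move 5: B@(0,1) -> caps B=0 W=0
Move 6: W@(1,0) -> caps B=0 W=0
Move 7: B@(3,1) -> caps B=0 W=0
Move 8: W@(1,3) -> caps B=0 W=0
Move 9: B@(1,1) -> caps B=0 W=0
Move 10: W@(3,0) -> caps B=0 W=0
Move 11: B@(0,3) -> caps B=0 W=0
Move 12: W@(0,0) -> caps B=0 W=4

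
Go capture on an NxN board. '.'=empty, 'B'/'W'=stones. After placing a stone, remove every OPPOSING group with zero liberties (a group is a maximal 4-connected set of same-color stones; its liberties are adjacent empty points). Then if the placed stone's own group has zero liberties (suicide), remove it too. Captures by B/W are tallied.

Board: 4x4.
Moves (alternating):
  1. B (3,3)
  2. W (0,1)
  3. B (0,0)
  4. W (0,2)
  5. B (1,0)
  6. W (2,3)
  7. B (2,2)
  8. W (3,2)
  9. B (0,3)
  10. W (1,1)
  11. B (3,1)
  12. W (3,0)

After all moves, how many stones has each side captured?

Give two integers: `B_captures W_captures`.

Answer: 0 1

Derivation:
Move 1: B@(3,3) -> caps B=0 W=0
Move 2: W@(0,1) -> caps B=0 W=0
Move 3: B@(0,0) -> caps B=0 W=0
Move 4: W@(0,2) -> caps B=0 W=0
Move 5: B@(1,0) -> caps B=0 W=0
Move 6: W@(2,3) -> caps B=0 W=0
Move 7: B@(2,2) -> caps B=0 W=0
Move 8: W@(3,2) -> caps B=0 W=1
Move 9: B@(0,3) -> caps B=0 W=1
Move 10: W@(1,1) -> caps B=0 W=1
Move 11: B@(3,1) -> caps B=0 W=1
Move 12: W@(3,0) -> caps B=0 W=1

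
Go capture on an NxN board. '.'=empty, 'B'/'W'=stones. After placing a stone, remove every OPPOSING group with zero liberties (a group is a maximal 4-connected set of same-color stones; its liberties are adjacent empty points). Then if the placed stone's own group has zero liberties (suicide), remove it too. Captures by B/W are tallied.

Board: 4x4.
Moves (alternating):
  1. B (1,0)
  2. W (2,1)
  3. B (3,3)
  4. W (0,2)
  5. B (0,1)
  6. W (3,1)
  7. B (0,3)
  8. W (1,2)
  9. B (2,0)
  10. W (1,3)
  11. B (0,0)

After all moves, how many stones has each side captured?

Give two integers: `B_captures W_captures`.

Answer: 0 1

Derivation:
Move 1: B@(1,0) -> caps B=0 W=0
Move 2: W@(2,1) -> caps B=0 W=0
Move 3: B@(3,3) -> caps B=0 W=0
Move 4: W@(0,2) -> caps B=0 W=0
Move 5: B@(0,1) -> caps B=0 W=0
Move 6: W@(3,1) -> caps B=0 W=0
Move 7: B@(0,3) -> caps B=0 W=0
Move 8: W@(1,2) -> caps B=0 W=0
Move 9: B@(2,0) -> caps B=0 W=0
Move 10: W@(1,3) -> caps B=0 W=1
Move 11: B@(0,0) -> caps B=0 W=1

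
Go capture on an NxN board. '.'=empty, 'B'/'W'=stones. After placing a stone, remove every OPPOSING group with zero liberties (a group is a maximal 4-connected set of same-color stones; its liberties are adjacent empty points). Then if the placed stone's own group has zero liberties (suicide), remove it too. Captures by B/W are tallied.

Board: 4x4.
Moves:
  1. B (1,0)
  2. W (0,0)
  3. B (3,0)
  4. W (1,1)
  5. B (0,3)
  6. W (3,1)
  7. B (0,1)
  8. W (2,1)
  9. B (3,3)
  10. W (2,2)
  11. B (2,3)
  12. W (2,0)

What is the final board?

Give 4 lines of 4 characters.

Answer: .B.B
BW..
WWWB
.W.B

Derivation:
Move 1: B@(1,0) -> caps B=0 W=0
Move 2: W@(0,0) -> caps B=0 W=0
Move 3: B@(3,0) -> caps B=0 W=0
Move 4: W@(1,1) -> caps B=0 W=0
Move 5: B@(0,3) -> caps B=0 W=0
Move 6: W@(3,1) -> caps B=0 W=0
Move 7: B@(0,1) -> caps B=1 W=0
Move 8: W@(2,1) -> caps B=1 W=0
Move 9: B@(3,3) -> caps B=1 W=0
Move 10: W@(2,2) -> caps B=1 W=0
Move 11: B@(2,3) -> caps B=1 W=0
Move 12: W@(2,0) -> caps B=1 W=1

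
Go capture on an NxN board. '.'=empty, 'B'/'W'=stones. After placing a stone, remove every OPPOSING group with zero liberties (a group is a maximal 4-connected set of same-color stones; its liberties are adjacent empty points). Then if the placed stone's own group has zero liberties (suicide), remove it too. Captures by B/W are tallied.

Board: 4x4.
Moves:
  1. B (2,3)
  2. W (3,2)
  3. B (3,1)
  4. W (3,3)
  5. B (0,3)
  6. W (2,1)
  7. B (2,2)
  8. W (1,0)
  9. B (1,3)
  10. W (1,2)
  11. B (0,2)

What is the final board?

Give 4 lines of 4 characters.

Move 1: B@(2,3) -> caps B=0 W=0
Move 2: W@(3,2) -> caps B=0 W=0
Move 3: B@(3,1) -> caps B=0 W=0
Move 4: W@(3,3) -> caps B=0 W=0
Move 5: B@(0,3) -> caps B=0 W=0
Move 6: W@(2,1) -> caps B=0 W=0
Move 7: B@(2,2) -> caps B=2 W=0
Move 8: W@(1,0) -> caps B=2 W=0
Move 9: B@(1,3) -> caps B=2 W=0
Move 10: W@(1,2) -> caps B=2 W=0
Move 11: B@(0,2) -> caps B=2 W=0

Answer: ..BB
W.WB
.WBB
.B..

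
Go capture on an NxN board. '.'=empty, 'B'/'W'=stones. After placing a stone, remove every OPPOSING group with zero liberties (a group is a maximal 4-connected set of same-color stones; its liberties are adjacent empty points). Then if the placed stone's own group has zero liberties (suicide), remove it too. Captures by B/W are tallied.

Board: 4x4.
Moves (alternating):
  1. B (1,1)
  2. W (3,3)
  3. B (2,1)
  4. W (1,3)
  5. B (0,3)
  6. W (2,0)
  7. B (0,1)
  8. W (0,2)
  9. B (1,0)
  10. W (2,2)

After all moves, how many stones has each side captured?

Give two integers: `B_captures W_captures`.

Answer: 0 1

Derivation:
Move 1: B@(1,1) -> caps B=0 W=0
Move 2: W@(3,3) -> caps B=0 W=0
Move 3: B@(2,1) -> caps B=0 W=0
Move 4: W@(1,3) -> caps B=0 W=0
Move 5: B@(0,3) -> caps B=0 W=0
Move 6: W@(2,0) -> caps B=0 W=0
Move 7: B@(0,1) -> caps B=0 W=0
Move 8: W@(0,2) -> caps B=0 W=1
Move 9: B@(1,0) -> caps B=0 W=1
Move 10: W@(2,2) -> caps B=0 W=1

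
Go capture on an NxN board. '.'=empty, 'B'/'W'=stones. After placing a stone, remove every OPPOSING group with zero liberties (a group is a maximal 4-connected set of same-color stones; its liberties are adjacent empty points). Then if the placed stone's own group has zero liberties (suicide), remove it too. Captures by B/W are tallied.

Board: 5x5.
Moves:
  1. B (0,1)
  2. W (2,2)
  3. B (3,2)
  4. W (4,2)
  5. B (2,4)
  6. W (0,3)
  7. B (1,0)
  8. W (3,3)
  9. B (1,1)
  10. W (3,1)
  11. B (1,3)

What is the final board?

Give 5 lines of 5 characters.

Move 1: B@(0,1) -> caps B=0 W=0
Move 2: W@(2,2) -> caps B=0 W=0
Move 3: B@(3,2) -> caps B=0 W=0
Move 4: W@(4,2) -> caps B=0 W=0
Move 5: B@(2,4) -> caps B=0 W=0
Move 6: W@(0,3) -> caps B=0 W=0
Move 7: B@(1,0) -> caps B=0 W=0
Move 8: W@(3,3) -> caps B=0 W=0
Move 9: B@(1,1) -> caps B=0 W=0
Move 10: W@(3,1) -> caps B=0 W=1
Move 11: B@(1,3) -> caps B=0 W=1

Answer: .B.W.
BB.B.
..W.B
.W.W.
..W..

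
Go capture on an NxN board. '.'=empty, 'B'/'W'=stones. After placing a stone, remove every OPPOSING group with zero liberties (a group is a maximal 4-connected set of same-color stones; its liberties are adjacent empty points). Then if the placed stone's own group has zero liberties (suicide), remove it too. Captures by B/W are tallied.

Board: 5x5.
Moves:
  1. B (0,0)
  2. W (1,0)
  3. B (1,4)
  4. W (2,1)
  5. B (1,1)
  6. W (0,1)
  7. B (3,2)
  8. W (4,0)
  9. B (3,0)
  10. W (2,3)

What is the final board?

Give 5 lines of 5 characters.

Answer: .W...
WB..B
.W.W.
B.B..
W....

Derivation:
Move 1: B@(0,0) -> caps B=0 W=0
Move 2: W@(1,0) -> caps B=0 W=0
Move 3: B@(1,4) -> caps B=0 W=0
Move 4: W@(2,1) -> caps B=0 W=0
Move 5: B@(1,1) -> caps B=0 W=0
Move 6: W@(0,1) -> caps B=0 W=1
Move 7: B@(3,2) -> caps B=0 W=1
Move 8: W@(4,0) -> caps B=0 W=1
Move 9: B@(3,0) -> caps B=0 W=1
Move 10: W@(2,3) -> caps B=0 W=1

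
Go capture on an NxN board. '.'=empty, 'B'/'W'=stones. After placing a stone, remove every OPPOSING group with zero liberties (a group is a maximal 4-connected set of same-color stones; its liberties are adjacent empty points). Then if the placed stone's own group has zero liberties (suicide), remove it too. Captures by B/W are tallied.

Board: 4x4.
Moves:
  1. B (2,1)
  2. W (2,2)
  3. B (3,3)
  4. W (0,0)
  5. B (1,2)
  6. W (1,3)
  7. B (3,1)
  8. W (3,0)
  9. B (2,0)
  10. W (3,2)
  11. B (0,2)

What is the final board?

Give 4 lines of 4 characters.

Move 1: B@(2,1) -> caps B=0 W=0
Move 2: W@(2,2) -> caps B=0 W=0
Move 3: B@(3,3) -> caps B=0 W=0
Move 4: W@(0,0) -> caps B=0 W=0
Move 5: B@(1,2) -> caps B=0 W=0
Move 6: W@(1,3) -> caps B=0 W=0
Move 7: B@(3,1) -> caps B=0 W=0
Move 8: W@(3,0) -> caps B=0 W=0
Move 9: B@(2,0) -> caps B=1 W=0
Move 10: W@(3,2) -> caps B=1 W=0
Move 11: B@(0,2) -> caps B=1 W=0

Answer: W.B.
..BW
BBW.
.BWB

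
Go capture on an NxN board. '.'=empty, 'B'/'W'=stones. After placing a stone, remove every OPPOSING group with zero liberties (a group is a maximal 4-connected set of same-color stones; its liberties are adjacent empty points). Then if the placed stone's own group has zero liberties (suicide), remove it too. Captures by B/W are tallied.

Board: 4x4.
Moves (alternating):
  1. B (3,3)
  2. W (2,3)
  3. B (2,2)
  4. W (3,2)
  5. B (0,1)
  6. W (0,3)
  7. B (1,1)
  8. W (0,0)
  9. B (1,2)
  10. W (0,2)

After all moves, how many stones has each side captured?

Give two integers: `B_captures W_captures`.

Move 1: B@(3,3) -> caps B=0 W=0
Move 2: W@(2,3) -> caps B=0 W=0
Move 3: B@(2,2) -> caps B=0 W=0
Move 4: W@(3,2) -> caps B=0 W=1
Move 5: B@(0,1) -> caps B=0 W=1
Move 6: W@(0,3) -> caps B=0 W=1
Move 7: B@(1,1) -> caps B=0 W=1
Move 8: W@(0,0) -> caps B=0 W=1
Move 9: B@(1,2) -> caps B=0 W=1
Move 10: W@(0,2) -> caps B=0 W=1

Answer: 0 1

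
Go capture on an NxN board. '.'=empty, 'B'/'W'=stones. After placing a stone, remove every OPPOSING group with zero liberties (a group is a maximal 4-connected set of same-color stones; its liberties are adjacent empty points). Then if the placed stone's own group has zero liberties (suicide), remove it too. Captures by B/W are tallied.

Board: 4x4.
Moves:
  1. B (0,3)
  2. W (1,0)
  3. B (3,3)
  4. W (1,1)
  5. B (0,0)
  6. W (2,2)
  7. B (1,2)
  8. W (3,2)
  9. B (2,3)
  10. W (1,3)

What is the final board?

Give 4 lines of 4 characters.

Move 1: B@(0,3) -> caps B=0 W=0
Move 2: W@(1,0) -> caps B=0 W=0
Move 3: B@(3,3) -> caps B=0 W=0
Move 4: W@(1,1) -> caps B=0 W=0
Move 5: B@(0,0) -> caps B=0 W=0
Move 6: W@(2,2) -> caps B=0 W=0
Move 7: B@(1,2) -> caps B=0 W=0
Move 8: W@(3,2) -> caps B=0 W=0
Move 9: B@(2,3) -> caps B=0 W=0
Move 10: W@(1,3) -> caps B=0 W=2

Answer: B..B
WWBW
..W.
..W.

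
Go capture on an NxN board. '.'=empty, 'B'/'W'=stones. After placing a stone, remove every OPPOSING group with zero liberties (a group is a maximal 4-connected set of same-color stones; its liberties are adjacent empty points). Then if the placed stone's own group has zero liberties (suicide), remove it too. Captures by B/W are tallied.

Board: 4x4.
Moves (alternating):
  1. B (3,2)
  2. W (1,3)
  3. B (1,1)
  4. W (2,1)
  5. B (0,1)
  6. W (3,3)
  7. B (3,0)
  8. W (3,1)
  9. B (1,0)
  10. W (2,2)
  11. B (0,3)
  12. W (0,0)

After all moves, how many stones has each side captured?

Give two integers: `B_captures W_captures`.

Move 1: B@(3,2) -> caps B=0 W=0
Move 2: W@(1,3) -> caps B=0 W=0
Move 3: B@(1,1) -> caps B=0 W=0
Move 4: W@(2,1) -> caps B=0 W=0
Move 5: B@(0,1) -> caps B=0 W=0
Move 6: W@(3,3) -> caps B=0 W=0
Move 7: B@(3,0) -> caps B=0 W=0
Move 8: W@(3,1) -> caps B=0 W=0
Move 9: B@(1,0) -> caps B=0 W=0
Move 10: W@(2,2) -> caps B=0 W=1
Move 11: B@(0,3) -> caps B=0 W=1
Move 12: W@(0,0) -> caps B=0 W=1

Answer: 0 1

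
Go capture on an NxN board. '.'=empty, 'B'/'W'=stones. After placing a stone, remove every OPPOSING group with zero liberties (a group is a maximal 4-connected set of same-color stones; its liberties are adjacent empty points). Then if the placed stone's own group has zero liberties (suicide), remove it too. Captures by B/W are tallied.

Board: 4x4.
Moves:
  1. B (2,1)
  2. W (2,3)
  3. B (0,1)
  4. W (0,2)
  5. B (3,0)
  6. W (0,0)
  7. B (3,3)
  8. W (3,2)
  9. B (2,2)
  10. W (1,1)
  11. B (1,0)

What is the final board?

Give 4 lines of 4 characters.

Move 1: B@(2,1) -> caps B=0 W=0
Move 2: W@(2,3) -> caps B=0 W=0
Move 3: B@(0,1) -> caps B=0 W=0
Move 4: W@(0,2) -> caps B=0 W=0
Move 5: B@(3,0) -> caps B=0 W=0
Move 6: W@(0,0) -> caps B=0 W=0
Move 7: B@(3,3) -> caps B=0 W=0
Move 8: W@(3,2) -> caps B=0 W=1
Move 9: B@(2,2) -> caps B=0 W=1
Move 10: W@(1,1) -> caps B=0 W=2
Move 11: B@(1,0) -> caps B=0 W=2

Answer: W.W.
BW..
.BBW
B.W.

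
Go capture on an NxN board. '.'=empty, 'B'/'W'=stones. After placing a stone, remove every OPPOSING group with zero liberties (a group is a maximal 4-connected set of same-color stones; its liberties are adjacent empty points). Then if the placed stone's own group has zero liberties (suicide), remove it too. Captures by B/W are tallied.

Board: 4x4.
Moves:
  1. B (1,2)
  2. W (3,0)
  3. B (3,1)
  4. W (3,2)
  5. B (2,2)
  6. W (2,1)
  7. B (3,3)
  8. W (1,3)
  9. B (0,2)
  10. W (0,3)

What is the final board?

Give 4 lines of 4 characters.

Move 1: B@(1,2) -> caps B=0 W=0
Move 2: W@(3,0) -> caps B=0 W=0
Move 3: B@(3,1) -> caps B=0 W=0
Move 4: W@(3,2) -> caps B=0 W=0
Move 5: B@(2,2) -> caps B=0 W=0
Move 6: W@(2,1) -> caps B=0 W=1
Move 7: B@(3,3) -> caps B=0 W=1
Move 8: W@(1,3) -> caps B=0 W=1
Move 9: B@(0,2) -> caps B=0 W=1
Move 10: W@(0,3) -> caps B=0 W=1

Answer: ..BW
..BW
.WB.
W.WB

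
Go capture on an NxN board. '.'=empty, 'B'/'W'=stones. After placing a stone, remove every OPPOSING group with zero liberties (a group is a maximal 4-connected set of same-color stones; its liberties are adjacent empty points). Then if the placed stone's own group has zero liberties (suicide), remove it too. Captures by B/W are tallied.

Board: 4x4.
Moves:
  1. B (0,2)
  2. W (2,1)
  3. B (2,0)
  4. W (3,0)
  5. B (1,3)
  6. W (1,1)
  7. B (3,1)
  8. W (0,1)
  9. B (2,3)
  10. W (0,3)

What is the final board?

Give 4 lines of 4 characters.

Answer: .WB.
.W.B
BW.B
.B..

Derivation:
Move 1: B@(0,2) -> caps B=0 W=0
Move 2: W@(2,1) -> caps B=0 W=0
Move 3: B@(2,0) -> caps B=0 W=0
Move 4: W@(3,0) -> caps B=0 W=0
Move 5: B@(1,3) -> caps B=0 W=0
Move 6: W@(1,1) -> caps B=0 W=0
Move 7: B@(3,1) -> caps B=1 W=0
Move 8: W@(0,1) -> caps B=1 W=0
Move 9: B@(2,3) -> caps B=1 W=0
Move 10: W@(0,3) -> caps B=1 W=0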